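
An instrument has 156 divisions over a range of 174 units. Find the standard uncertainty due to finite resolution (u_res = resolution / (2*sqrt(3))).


resolution = range / divisions
resolution = 174 / 156 = 1.1153846
u_res = resolution / (2*sqrt(3))
u_res = 1.1153846 / 3.4641016
u_res = 0.3220

0.3220


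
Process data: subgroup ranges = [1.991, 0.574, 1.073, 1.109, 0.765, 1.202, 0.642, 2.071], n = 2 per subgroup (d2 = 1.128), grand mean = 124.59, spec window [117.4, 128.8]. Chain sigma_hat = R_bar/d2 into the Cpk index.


R_bar = (1.991 + 0.574 + 1.073 + 1.109 + 0.765 + 1.202 + 0.642 + 2.071) / 8 = 1.178375
sigma = R_bar / d2 = 1.178375 / 1.128 = 1.0446587
Cp = (USL - LSL)/(6*sigma) = (128.8 - 117.4)/(6*1.0446587) = 1.8188
Cpu = (128.8 - 124.59)/(3*1.0446587) = 1.3433
Cpl = (124.59 - 117.4)/(3*1.0446587) = 2.2942
Cpk = min(Cpu, Cpl) = 1.3433

1.3433


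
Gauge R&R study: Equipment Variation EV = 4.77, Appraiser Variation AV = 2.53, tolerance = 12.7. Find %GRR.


GRR = sqrt(EV^2 + AV^2) = sqrt(4.77^2 + 2.53^2) = 5.3994259
%GRR = GRR / tol * 100 = 5.3994259 / 12.7 * 100
%GRR = 42.5152

42.5152


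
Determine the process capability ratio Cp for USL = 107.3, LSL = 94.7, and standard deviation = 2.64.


Cp = (USL - LSL) / (6 * sigma)
= (107.3 - 94.7) / (6 * 2.64)
= 12.6000 / 15.8400
= 0.7955

0.7955


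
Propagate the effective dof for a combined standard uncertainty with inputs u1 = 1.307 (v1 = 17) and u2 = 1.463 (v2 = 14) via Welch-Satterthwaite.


uc = sqrt(u1^2 + u2^2) = sqrt(1.307^2 + 1.463^2) = 1.9617895
v_eff = uc^4 / (u1^4/v1 + u2^4/v2)
= 1.9617895^4 / (1.307^4/17 + 1.463^4/14)
= 14.811861 / 0.49888091
v_eff = 29.6902

29.6902


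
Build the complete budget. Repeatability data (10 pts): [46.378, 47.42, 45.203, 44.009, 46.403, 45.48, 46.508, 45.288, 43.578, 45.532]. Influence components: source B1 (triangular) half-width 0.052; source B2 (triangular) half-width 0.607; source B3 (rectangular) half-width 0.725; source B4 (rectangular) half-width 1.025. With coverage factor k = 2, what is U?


mean = (46.378 + 47.42 + 45.203 + 44.009 + 46.403 + 45.48 + 46.508 + 45.288 + 43.578 + 45.532) / 10 = 45.5799
s = sqrt(sum((x - mean)^2)/(n-1)) = 1.1679354
u_A = s / sqrt(n) = 1.1679354 / sqrt(10) = 0.3693336
u_B1 = 0.052 / sqrt(6) = 0.021228911
u_B2 = 0.607 / sqrt(6) = 0.24780671
u_B3 = 0.725 / sqrt(3) = 0.41857895
u_B4 = 1.025 / sqrt(3) = 0.59178403
uc = sqrt(0.3693336^2 + 0.021228911^2 + 0.24780671^2 + 0.41857895^2 + 0.59178403^2) = 0.85069549
U = k * uc = 2 * 0.85069549
U = 1.7014

1.7014


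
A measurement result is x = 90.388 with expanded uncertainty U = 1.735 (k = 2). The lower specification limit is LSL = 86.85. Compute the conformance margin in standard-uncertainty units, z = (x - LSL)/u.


u = U / k = 1.735 / 2 = 0.8675
margin = |LSL - x| = |86.85 - 90.388| = 3.538
z = margin / u = 3.538 / 0.8675
z = 4.0784

4.0784


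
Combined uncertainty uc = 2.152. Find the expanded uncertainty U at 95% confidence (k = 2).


U = k * uc
U = 2 * 2.152
U = 4.3040

4.3040


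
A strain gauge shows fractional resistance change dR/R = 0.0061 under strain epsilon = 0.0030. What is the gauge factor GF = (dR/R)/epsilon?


GF = (dR/R) / epsilon
= 0.0061 / 0.0030
= 2.0333

2.0333


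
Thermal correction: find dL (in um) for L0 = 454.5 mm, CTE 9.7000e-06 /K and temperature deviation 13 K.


dL = L * alpha * dT
= 454.5 * 9.7000e-06 * 13
= 0.0573124 mm
dL_um = 0.0573124 * 1000 = 57.3124 um

57.3124


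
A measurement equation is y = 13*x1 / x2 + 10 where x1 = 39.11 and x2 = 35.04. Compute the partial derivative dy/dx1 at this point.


y = 13*x1 / x2 + 10
dy/dx1 = 13/x2
Evaluate at x2 = 35.04: c1 = 13 / 35.04
c1 = 0.3710

0.3710


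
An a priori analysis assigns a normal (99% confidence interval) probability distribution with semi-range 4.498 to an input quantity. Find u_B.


u_B = half_width / 2.576
u_B = 4.498 / 2.576
u_B = 1.7461

1.7461


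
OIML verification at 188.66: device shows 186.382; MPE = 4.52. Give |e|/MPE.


e = indication - reference = 186.382 - 188.66 = -2.2780
|e| = 2.2780
ratio = |e| / MPE = 2.2780 / 4.52
ratio = 0.5040

0.5040


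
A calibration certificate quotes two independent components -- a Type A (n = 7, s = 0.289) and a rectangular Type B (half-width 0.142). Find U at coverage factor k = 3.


u_A = s / sqrt(n) = 0.289 / sqrt(7) = 0.10923173
u_B = half_width / sqrt(3) = 0.142 / sqrt(3) = 0.081983738
uc = sqrt(u_A^2 + u_B^2) = sqrt(0.10923173^2 + 0.081983738^2) = 0.13657564
U = k * uc = 3 * 0.13657564
U = 0.4097

0.4097


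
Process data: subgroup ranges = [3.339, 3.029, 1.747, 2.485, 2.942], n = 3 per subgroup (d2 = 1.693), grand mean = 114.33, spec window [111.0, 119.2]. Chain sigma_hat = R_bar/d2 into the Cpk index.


R_bar = (3.339 + 3.029 + 1.747 + 2.485 + 2.942) / 5 = 2.7084
sigma = R_bar / d2 = 2.7084 / 1.693 = 1.5997637
Cp = (USL - LSL)/(6*sigma) = (119.2 - 111.0)/(6*1.5997637) = 0.8543
Cpu = (119.2 - 114.33)/(3*1.5997637) = 1.0147
Cpl = (114.33 - 111.0)/(3*1.5997637) = 0.6939
Cpk = min(Cpu, Cpl) = 0.6939

0.6939


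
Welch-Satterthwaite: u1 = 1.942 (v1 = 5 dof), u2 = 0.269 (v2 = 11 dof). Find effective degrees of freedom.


uc = sqrt(u1^2 + u2^2) = sqrt(1.942^2 + 0.269^2) = 1.960542
v_eff = uc^4 / (u1^4/v1 + u2^4/v2)
= 1.960542^4 / (1.942^4/5 + 0.269^4/11)
= 14.774221 / 2.8451133
v_eff = 5.1928

5.1928


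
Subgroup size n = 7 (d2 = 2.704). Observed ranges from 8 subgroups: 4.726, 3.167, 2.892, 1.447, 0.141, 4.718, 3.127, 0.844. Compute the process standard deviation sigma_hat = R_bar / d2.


R_bar = (4.726 + 3.167 + 2.892 + 1.447 + 0.141 + 4.718 + 3.127 + 0.844) / 8
R_bar = 21.062 / 8 = 2.63275
sigma_hat = R_bar / d2 = 2.63275 / 2.704 = 0.9737

0.9737


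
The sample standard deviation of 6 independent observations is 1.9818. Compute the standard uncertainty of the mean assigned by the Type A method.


u_A = s / sqrt(n)
u_A = 1.9818 / sqrt(6)
u_A = 1.9818 / 2.4494897
u_A = 0.8091

0.8091


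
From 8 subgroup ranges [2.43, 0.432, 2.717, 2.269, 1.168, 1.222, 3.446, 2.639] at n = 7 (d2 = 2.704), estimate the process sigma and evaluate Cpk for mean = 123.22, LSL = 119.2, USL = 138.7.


R_bar = (2.43 + 0.432 + 2.717 + 2.269 + 1.168 + 1.222 + 3.446 + 2.639) / 8 = 2.040375
sigma = R_bar / d2 = 2.040375 / 2.704 = 0.75457655
Cp = (USL - LSL)/(6*sigma) = (138.7 - 119.2)/(6*0.75457655) = 4.3071
Cpu = (138.7 - 123.22)/(3*0.75457655) = 6.8383
Cpl = (123.22 - 119.2)/(3*0.75457655) = 1.7758
Cpk = min(Cpu, Cpl) = 1.7758

1.7758


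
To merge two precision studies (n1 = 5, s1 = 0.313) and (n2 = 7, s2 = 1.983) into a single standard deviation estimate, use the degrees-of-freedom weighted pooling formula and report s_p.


s_p = sqrt(((n1-1)*s1^2 + (n2-1)*s2^2) / (n1+n2-2))
numerator = (5-1)*0.313^2 + (7-1)*1.983^2 = 0.391876 + 23.593734 = 23.98561
denominator = 5 + 7 - 2 = 10
s_p^2 = 23.98561 / 10 = 2.398561
s_p = sqrt(2.398561) = 1.5487

1.5487


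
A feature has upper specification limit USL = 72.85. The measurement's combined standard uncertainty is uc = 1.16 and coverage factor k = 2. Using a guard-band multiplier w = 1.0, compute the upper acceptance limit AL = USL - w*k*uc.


U = k * uc = 2 * 1.16 = 2.32
guard band g = w * U = 1.0 * 2.32 = 2.32
AL = USL - g = 72.85 - 2.32
AL = 70.5300

70.5300


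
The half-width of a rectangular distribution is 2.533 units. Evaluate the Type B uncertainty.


u_B = half_width / sqrt(3)
u_B = 2.533 / 1.7320508
u_B = 1.4624

1.4624


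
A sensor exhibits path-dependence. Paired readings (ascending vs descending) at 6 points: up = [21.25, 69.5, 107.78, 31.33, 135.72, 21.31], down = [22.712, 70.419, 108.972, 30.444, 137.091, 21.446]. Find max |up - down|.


|21.25 - 22.712| = 1.4620
|69.5 - 70.419| = 0.9190
|107.78 - 108.972| = 1.1920
|31.33 - 30.444| = 0.8860
|135.72 - 137.091| = 1.3710
|21.31 - 21.446| = 0.1360
hysteresis = max(diffs) = 1.4620

1.4620


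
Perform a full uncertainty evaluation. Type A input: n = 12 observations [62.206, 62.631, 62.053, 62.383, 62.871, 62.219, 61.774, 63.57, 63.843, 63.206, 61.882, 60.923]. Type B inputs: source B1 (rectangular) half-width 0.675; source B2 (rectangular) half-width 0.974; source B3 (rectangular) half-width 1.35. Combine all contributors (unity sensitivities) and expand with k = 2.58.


mean = (62.206 + 62.631 + 62.053 + 62.383 + 62.871 + 62.219 + 61.774 + 63.57 + 63.843 + 63.206 + 61.882 + 60.923) / 12 = 62.46341667
s = sqrt(sum((x - mean)^2)/(n-1)) = 0.81801039
u_A = s / sqrt(n) = 0.81801039 / sqrt(12) = 0.23613926
u_B1 = 0.675 / sqrt(3) = 0.38971143
u_B2 = 0.974 / sqrt(3) = 0.56233916
u_B3 = 1.35 / sqrt(3) = 0.77942286
uc = sqrt(0.23613926^2 + 0.38971143^2 + 0.56233916^2 + 0.77942286^2) = 1.0636551
U = k * uc = 2.58 * 1.0636551
U = 2.7442

2.7442


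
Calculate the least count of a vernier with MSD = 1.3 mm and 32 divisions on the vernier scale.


LC = MSD / n_div
= 1.3 / 32
= 0.0406

0.0406


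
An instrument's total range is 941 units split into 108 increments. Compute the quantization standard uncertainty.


resolution = range / divisions
resolution = 941 / 108 = 8.712963
u_res = resolution / (2*sqrt(3))
u_res = 8.712963 / 3.4641016
u_res = 2.5152

2.5152


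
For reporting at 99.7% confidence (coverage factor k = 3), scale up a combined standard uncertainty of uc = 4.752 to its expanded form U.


U = k * uc
U = 3 * 4.752
U = 14.2560

14.2560


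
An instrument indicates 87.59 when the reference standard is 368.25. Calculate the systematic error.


Systematic error = measured - true
= 87.59 - 368.25
= -280.6600

-280.6600


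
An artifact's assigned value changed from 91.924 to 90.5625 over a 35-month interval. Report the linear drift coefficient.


rate = (v2 - v1) / months
= (90.5625 - 91.924) / 35
= -1.3615 / 35
= -0.0389

-0.0389


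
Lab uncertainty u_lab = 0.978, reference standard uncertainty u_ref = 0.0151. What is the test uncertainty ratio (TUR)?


TUR = u_lab / u_ref
= 0.978 / 0.0151
= 64.7682

64.7682


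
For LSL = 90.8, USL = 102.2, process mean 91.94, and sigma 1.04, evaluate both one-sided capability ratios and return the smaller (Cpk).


Cpu = (USL - mean) / (3*sigma) = (102.2 - 91.94) / (3*1.04) = 3.2885
Cpl = (mean - LSL) / (3*sigma) = (91.94 - 90.8) / (3*1.04) = 0.3654
Cpk = min(Cpu, Cpl) = 0.3654

0.3654


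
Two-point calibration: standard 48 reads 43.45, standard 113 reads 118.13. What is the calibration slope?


slope = (y2 - y1) / (x2 - x1)
= (118.13 - 43.45) / (113 - 48)
= 74.6800 / 65
= 1.1489

1.1489


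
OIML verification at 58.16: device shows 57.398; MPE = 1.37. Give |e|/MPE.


e = indication - reference = 57.398 - 58.16 = -0.7620
|e| = 0.7620
ratio = |e| / MPE = 0.7620 / 1.37
ratio = 0.5562

0.5562


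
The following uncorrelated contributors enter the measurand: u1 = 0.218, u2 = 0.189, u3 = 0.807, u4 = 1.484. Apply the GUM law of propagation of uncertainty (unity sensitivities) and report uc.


uc = sqrt(0.218^2 + 0.189^2 + 0.807^2 + 1.484^2)
uc = sqrt(2.93675)
uc = 1.7137

1.7137


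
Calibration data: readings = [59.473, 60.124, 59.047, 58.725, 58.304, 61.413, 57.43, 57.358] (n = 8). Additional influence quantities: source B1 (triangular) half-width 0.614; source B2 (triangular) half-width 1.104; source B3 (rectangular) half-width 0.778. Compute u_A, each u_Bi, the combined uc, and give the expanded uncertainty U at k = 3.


mean = (59.473 + 60.124 + 59.047 + 58.725 + 58.304 + 61.413 + 57.43 + 57.358) / 8 = 58.98425
s = sqrt(sum((x - mean)^2)/(n-1)) = 1.3643943
u_A = s / sqrt(n) = 1.3643943 / sqrt(8) = 0.48238623
u_B1 = 0.614 / sqrt(6) = 0.25066445
u_B2 = 1.104 / sqrt(6) = 0.45070611
u_B3 = 0.778 / sqrt(3) = 0.44917851
uc = sqrt(0.48238623^2 + 0.25066445^2 + 0.45070611^2 + 0.44917851^2) = 0.83691485
U = k * uc = 3 * 0.83691485
U = 2.5107

2.5107


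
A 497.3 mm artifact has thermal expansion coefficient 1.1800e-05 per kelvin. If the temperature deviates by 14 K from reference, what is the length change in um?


dL = L * alpha * dT
= 497.3 * 1.1800e-05 * 14
= 0.0821540 mm
dL_um = 0.0821540 * 1000 = 82.1540 um

82.1540


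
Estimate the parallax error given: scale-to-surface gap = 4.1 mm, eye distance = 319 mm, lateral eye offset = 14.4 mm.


error = h * offset / d
= 4.1 * 14.4 / 319
= 0.1851

0.1851


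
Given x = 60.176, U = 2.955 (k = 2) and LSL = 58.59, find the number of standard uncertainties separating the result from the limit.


u = U / k = 2.955 / 2 = 1.4775
margin = |LSL - x| = |58.59 - 60.176| = 1.586
z = margin / u = 1.586 / 1.4775
z = 1.0734

1.0734


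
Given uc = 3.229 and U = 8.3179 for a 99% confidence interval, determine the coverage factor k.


k = U / uc
k = 8.3179 / 3.229
k = 2.576

2.576


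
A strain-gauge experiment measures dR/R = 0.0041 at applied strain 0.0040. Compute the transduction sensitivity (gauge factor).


GF = (dR/R) / epsilon
= 0.0041 / 0.0040
= 1.0250

1.0250


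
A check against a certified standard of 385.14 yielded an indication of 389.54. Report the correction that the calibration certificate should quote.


Correction = standard - reading
= 385.14 - 389.54
= -4.4000

-4.4000


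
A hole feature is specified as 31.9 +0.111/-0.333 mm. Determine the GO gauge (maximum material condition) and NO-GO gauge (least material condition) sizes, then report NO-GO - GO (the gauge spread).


GO = nominal - lower_tol (smallest hole = maximum material condition)
GO = 31.9 - 0.333 = 31.567
NO-GO = nominal + upper_tol (largest hole = least material condition)
NO-GO = 31.9 + 0.111 = 32.011
spread = NO-GO - GO = 32.011 - 31.567 = 0.4440

0.4440


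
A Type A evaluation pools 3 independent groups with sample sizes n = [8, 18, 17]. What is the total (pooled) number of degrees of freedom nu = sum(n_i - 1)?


nu = sum_i (n_i - 1)
nu = ((8 - 1) + (18 - 1) + (17 - 1))
nu = 7 + 17 + 16
nu = 40

40


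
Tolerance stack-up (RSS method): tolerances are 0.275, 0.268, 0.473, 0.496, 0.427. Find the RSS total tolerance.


RSS = sqrt(0.275^2 + 0.268^2 + 0.473^2 + 0.496^2 + 0.427^2)
= sqrt(0.799523)
= 0.8942

0.8942


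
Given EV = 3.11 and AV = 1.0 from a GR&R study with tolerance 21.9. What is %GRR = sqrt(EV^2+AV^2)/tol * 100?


GRR = sqrt(EV^2 + AV^2) = sqrt(3.11^2 + 1.0^2) = 3.266818
%GRR = GRR / tol * 100 = 3.266818 / 21.9 * 100
%GRR = 14.9170

14.9170


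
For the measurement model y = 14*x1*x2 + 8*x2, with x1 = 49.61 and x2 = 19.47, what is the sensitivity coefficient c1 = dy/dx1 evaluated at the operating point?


y = 14*x1*x2 + 8*x2
dy/dx1 = 14*x2
Evaluate at x2 = 19.47: c1 = 14 * 19.47
c1 = 272.5800

272.5800


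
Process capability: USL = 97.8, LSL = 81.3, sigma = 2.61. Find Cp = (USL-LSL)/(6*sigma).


Cp = (USL - LSL) / (6 * sigma)
= (97.8 - 81.3) / (6 * 2.61)
= 16.5000 / 15.6600
= 1.0536

1.0536


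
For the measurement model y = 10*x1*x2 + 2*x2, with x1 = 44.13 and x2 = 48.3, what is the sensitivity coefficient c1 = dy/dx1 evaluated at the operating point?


y = 10*x1*x2 + 2*x2
dy/dx1 = 10*x2
Evaluate at x2 = 48.3: c1 = 10 * 48.3
c1 = 483.0000

483.0000


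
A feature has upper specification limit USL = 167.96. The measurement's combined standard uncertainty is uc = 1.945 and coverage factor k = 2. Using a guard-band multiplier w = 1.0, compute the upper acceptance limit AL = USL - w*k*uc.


U = k * uc = 2 * 1.945 = 3.89
guard band g = w * U = 1.0 * 3.89 = 3.89
AL = USL - g = 167.96 - 3.89
AL = 164.0700

164.0700


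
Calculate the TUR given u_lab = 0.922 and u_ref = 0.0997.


TUR = u_lab / u_ref
= 0.922 / 0.0997
= 9.2477

9.2477


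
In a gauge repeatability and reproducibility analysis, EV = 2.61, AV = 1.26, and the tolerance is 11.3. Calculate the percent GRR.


GRR = sqrt(EV^2 + AV^2) = sqrt(2.61^2 + 1.26^2) = 2.8982236
%GRR = GRR / tol * 100 = 2.8982236 / 11.3 * 100
%GRR = 25.6480

25.6480


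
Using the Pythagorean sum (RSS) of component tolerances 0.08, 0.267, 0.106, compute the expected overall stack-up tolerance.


RSS = sqrt(0.08^2 + 0.267^2 + 0.106^2)
= sqrt(0.088925)
= 0.2982

0.2982


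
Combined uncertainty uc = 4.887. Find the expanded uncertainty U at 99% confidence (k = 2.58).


U = k * uc
U = 2.58 * 4.887
U = 12.6085

12.6085


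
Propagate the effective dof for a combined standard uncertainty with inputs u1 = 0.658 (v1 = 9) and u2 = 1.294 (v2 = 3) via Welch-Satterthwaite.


uc = sqrt(u1^2 + u2^2) = sqrt(0.658^2 + 1.294^2) = 1.4516887
v_eff = uc^4 / (u1^4/v1 + u2^4/v2)
= 1.4516887^4 / (0.658^4/9 + 1.294^4/3)
= 4.4411351 / 0.95540729
v_eff = 4.6484

4.6484


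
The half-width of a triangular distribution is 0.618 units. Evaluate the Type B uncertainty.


u_B = half_width / sqrt(6)
u_B = 0.618 / 2.4494897
u_B = 0.2523

0.2523


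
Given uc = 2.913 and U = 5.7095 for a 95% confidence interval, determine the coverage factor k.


k = U / uc
k = 5.7095 / 2.913
k = 1.96

1.96


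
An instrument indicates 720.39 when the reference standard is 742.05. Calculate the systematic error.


Systematic error = measured - true
= 720.39 - 742.05
= -21.6600

-21.6600


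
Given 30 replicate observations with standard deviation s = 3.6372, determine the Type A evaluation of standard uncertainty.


u_A = s / sqrt(n)
u_A = 3.6372 / sqrt(30)
u_A = 3.6372 / 5.4772256
u_A = 0.6641

0.6641


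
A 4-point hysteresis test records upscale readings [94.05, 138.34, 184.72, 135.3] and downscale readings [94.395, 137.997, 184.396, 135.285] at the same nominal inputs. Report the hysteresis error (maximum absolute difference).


|94.05 - 94.395| = 0.3450
|138.34 - 137.997| = 0.3430
|184.72 - 184.396| = 0.3240
|135.3 - 135.285| = 0.0150
hysteresis = max(diffs) = 0.3450

0.3450


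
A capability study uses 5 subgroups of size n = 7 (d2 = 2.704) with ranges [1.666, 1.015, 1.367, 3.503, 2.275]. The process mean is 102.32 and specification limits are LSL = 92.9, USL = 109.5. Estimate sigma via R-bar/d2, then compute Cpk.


R_bar = (1.666 + 1.015 + 1.367 + 3.503 + 2.275) / 5 = 1.9652
sigma = R_bar / d2 = 1.9652 / 2.704 = 0.72677515
Cp = (USL - LSL)/(6*sigma) = (109.5 - 92.9)/(6*0.72677515) = 3.8068
Cpu = (109.5 - 102.32)/(3*0.72677515) = 3.2931
Cpl = (102.32 - 92.9)/(3*0.72677515) = 4.3205
Cpk = min(Cpu, Cpl) = 3.2931

3.2931


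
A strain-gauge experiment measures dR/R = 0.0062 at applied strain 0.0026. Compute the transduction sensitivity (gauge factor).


GF = (dR/R) / epsilon
= 0.0062 / 0.0026
= 2.3846

2.3846


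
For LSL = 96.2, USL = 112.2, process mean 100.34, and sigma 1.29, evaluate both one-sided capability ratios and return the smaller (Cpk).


Cpu = (USL - mean) / (3*sigma) = (112.2 - 100.34) / (3*1.29) = 3.0646
Cpl = (mean - LSL) / (3*sigma) = (100.34 - 96.2) / (3*1.29) = 1.0698
Cpk = min(Cpu, Cpl) = 1.0698

1.0698


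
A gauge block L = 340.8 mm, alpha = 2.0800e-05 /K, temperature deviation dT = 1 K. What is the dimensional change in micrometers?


dL = L * alpha * dT
= 340.8 * 2.0800e-05 * 1
= 0.0070886 mm
dL_um = 0.0070886 * 1000 = 7.0886 um

7.0886


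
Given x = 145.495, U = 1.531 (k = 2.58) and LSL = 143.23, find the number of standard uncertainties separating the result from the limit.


u = U / k = 1.531 / 2.58 = 0.59341085
margin = |LSL - x| = |143.23 - 145.495| = 2.265
z = margin / u = 2.265 / 0.59341085
z = 3.8169

3.8169


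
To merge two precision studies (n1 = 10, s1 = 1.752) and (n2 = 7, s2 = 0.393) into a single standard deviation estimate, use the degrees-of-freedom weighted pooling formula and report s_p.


s_p = sqrt(((n1-1)*s1^2 + (n2-1)*s2^2) / (n1+n2-2))
numerator = (10-1)*1.752^2 + (7-1)*0.393^2 = 27.625536 + 0.926694 = 28.55223
denominator = 10 + 7 - 2 = 15
s_p^2 = 28.55223 / 15 = 1.903482
s_p = sqrt(1.903482) = 1.3797

1.3797


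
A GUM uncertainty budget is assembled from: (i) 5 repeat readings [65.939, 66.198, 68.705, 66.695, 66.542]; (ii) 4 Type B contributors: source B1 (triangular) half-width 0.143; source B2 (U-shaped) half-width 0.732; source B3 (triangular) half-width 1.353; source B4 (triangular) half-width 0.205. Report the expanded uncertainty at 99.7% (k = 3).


mean = (65.939 + 66.198 + 68.705 + 66.695 + 66.542) / 5 = 66.8158
s = sqrt(sum((x - mean)^2)/(n-1)) = 1.096482
u_A = s / sqrt(n) = 1.096482 / sqrt(5) = 0.49036166
u_B1 = 0.143 / sqrt(6) = 0.058379506
u_B2 = 0.732 / sqrt(2) = 0.51760216
u_B3 = 1.353 / sqrt(6) = 0.55235994
u_B4 = 0.205 / sqrt(6) = 0.0836909
uc = sqrt(0.49036166^2 + 0.058379506^2 + 0.51760216^2 + 0.55235994^2 + 0.0836909^2) = 0.90767857
U = k * uc = 3 * 0.90767857
U = 2.7230

2.7230


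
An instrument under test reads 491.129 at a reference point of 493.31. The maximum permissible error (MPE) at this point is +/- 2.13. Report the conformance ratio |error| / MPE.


e = indication - reference = 491.129 - 493.31 = -2.1810
|e| = 2.1810
ratio = |e| / MPE = 2.1810 / 2.13
ratio = 1.0239

1.0239


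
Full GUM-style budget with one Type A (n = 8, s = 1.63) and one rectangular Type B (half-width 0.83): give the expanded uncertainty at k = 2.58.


u_A = s / sqrt(n) = 1.63 / sqrt(8) = 0.57629203
u_B = half_width / sqrt(3) = 0.83 / sqrt(3) = 0.47920072
uc = sqrt(u_A^2 + u_B^2) = sqrt(0.57629203^2 + 0.47920072^2) = 0.74949705
U = k * uc = 2.58 * 0.74949705
U = 1.9337

1.9337


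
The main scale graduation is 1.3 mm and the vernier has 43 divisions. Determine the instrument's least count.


LC = MSD / n_div
= 1.3 / 43
= 0.0302

0.0302


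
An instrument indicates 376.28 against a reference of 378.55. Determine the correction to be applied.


Correction = standard - reading
= 378.55 - 376.28
= 2.2700

2.2700


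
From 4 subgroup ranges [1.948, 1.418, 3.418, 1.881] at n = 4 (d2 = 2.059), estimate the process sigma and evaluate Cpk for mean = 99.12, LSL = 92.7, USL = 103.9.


R_bar = (1.948 + 1.418 + 3.418 + 1.881) / 4 = 2.16625
sigma = R_bar / d2 = 2.16625 / 2.059 = 1.0520884
Cp = (USL - LSL)/(6*sigma) = (103.9 - 92.7)/(6*1.0520884) = 1.7742
Cpu = (103.9 - 99.12)/(3*1.0520884) = 1.5144
Cpl = (99.12 - 92.7)/(3*1.0520884) = 2.0340
Cpk = min(Cpu, Cpl) = 1.5144

1.5144


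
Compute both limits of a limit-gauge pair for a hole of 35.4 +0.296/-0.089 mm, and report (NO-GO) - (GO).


GO = nominal - lower_tol (smallest hole = maximum material condition)
GO = 35.4 - 0.089 = 35.311
NO-GO = nominal + upper_tol (largest hole = least material condition)
NO-GO = 35.4 + 0.296 = 35.696
spread = NO-GO - GO = 35.696 - 35.311 = 0.3850

0.3850


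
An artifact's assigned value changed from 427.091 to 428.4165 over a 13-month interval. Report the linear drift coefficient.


rate = (v2 - v1) / months
= (428.4165 - 427.091) / 13
= 1.3255 / 13
= 0.1020

0.1020


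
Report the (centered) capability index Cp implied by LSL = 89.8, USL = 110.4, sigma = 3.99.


Cp = (USL - LSL) / (6 * sigma)
= (110.4 - 89.8) / (6 * 3.99)
= 20.6000 / 23.9400
= 0.8605

0.8605


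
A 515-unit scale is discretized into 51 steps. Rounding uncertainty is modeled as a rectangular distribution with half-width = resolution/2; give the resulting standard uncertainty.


resolution = range / divisions
resolution = 515 / 51 = 10.098039
u_res = resolution / (2*sqrt(3))
u_res = 10.098039 / 3.4641016
u_res = 2.9151

2.9151


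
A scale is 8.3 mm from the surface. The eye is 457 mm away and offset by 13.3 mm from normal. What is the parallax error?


error = h * offset / d
= 8.3 * 13.3 / 457
= 0.2416

0.2416


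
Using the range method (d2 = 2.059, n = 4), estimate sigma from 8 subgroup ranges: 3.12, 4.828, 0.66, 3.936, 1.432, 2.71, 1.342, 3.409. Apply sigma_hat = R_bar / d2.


R_bar = (3.12 + 4.828 + 0.66 + 3.936 + 1.432 + 2.71 + 1.342 + 3.409) / 8
R_bar = 21.437 / 8 = 2.679625
sigma_hat = R_bar / d2 = 2.679625 / 2.059 = 1.3014

1.3014


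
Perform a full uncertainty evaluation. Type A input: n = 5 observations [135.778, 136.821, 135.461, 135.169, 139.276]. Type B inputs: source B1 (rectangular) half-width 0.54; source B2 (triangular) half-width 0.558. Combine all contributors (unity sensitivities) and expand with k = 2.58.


mean = (135.778 + 136.821 + 135.461 + 135.169 + 139.276) / 5 = 136.501
s = sqrt(sum((x - mean)^2)/(n-1)) = 1.6719433
u_A = s / sqrt(n) = 1.6719433 / sqrt(5) = 0.74771577
u_B1 = 0.54 / sqrt(3) = 0.31176915
u_B2 = 0.558 / sqrt(6) = 0.22780255
uc = sqrt(0.74771577^2 + 0.31176915^2 + 0.22780255^2) = 0.84153008
U = k * uc = 2.58 * 0.84153008
U = 2.1711

2.1711


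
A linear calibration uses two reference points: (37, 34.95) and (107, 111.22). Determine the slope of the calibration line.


slope = (y2 - y1) / (x2 - x1)
= (111.22 - 34.95) / (107 - 37)
= 76.2700 / 70
= 1.0896

1.0896


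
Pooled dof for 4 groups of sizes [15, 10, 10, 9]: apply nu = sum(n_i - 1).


nu = sum_i (n_i - 1)
nu = ((15 - 1) + (10 - 1) + (10 - 1) + (9 - 1))
nu = 14 + 9 + 9 + 8
nu = 40

40


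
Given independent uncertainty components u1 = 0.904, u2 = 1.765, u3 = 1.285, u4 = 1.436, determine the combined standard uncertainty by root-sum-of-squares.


uc = sqrt(0.904^2 + 1.765^2 + 1.285^2 + 1.436^2)
uc = sqrt(7.645762)
uc = 2.7651

2.7651


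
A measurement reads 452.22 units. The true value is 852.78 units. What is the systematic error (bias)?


Systematic error = measured - true
= 452.22 - 852.78
= -400.5600

-400.5600


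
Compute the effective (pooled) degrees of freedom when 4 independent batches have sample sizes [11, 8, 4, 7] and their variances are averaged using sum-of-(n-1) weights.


nu = sum_i (n_i - 1)
nu = ((11 - 1) + (8 - 1) + (4 - 1) + (7 - 1))
nu = 10 + 7 + 3 + 6
nu = 26

26


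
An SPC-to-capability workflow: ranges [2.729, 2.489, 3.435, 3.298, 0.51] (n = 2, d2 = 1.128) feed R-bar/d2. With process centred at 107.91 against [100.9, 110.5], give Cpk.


R_bar = (2.729 + 2.489 + 3.435 + 3.298 + 0.51) / 5 = 2.4922
sigma = R_bar / d2 = 2.4922 / 1.128 = 2.2093972
Cp = (USL - LSL)/(6*sigma) = (110.5 - 100.9)/(6*2.2093972) = 0.7242
Cpu = (110.5 - 107.91)/(3*2.2093972) = 0.3908
Cpl = (107.91 - 100.9)/(3*2.2093972) = 1.0576
Cpk = min(Cpu, Cpl) = 0.3908

0.3908


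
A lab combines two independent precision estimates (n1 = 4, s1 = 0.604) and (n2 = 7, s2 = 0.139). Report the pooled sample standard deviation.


s_p = sqrt(((n1-1)*s1^2 + (n2-1)*s2^2) / (n1+n2-2))
numerator = (4-1)*0.604^2 + (7-1)*0.139^2 = 1.094448 + 0.115926 = 1.210374
denominator = 4 + 7 - 2 = 9
s_p^2 = 1.210374 / 9 = 0.134486
s_p = sqrt(0.134486) = 0.3667

0.3667


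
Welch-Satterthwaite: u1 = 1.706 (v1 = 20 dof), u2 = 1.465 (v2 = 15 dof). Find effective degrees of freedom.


uc = sqrt(u1^2 + u2^2) = sqrt(1.706^2 + 1.465^2) = 2.2487021
v_eff = uc^4 / (u1^4/v1 + u2^4/v2)
= 2.2487021^4 / (1.706^4/20 + 1.465^4/15)
= 25.569822 / 0.73061734
v_eff = 34.9976

34.9976


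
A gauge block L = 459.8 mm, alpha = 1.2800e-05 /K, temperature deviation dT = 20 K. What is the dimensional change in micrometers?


dL = L * alpha * dT
= 459.8 * 1.2800e-05 * 20
= 0.1177088 mm
dL_um = 0.1177088 * 1000 = 117.7088 um

117.7088


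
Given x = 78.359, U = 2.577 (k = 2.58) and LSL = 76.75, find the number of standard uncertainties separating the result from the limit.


u = U / k = 2.577 / 2.58 = 0.99883721
margin = |LSL - x| = |76.75 - 78.359| = 1.609
z = margin / u = 1.609 / 0.99883721
z = 1.6109

1.6109


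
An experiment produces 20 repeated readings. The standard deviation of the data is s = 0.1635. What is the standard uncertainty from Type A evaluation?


u_A = s / sqrt(n)
u_A = 0.1635 / sqrt(20)
u_A = 0.1635 / 4.472136
u_A = 0.0366

0.0366


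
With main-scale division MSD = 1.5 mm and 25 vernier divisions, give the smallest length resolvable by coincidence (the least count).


LC = MSD / n_div
= 1.5 / 25
= 0.0600

0.0600


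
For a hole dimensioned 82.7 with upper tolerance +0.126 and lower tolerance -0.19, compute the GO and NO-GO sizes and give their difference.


GO = nominal - lower_tol (smallest hole = maximum material condition)
GO = 82.7 - 0.19 = 82.51
NO-GO = nominal + upper_tol (largest hole = least material condition)
NO-GO = 82.7 + 0.126 = 82.826
spread = NO-GO - GO = 82.826 - 82.51 = 0.3160

0.3160


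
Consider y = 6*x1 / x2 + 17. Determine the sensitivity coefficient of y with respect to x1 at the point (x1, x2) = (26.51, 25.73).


y = 6*x1 / x2 + 17
dy/dx1 = 6/x2
Evaluate at x2 = 25.73: c1 = 6 / 25.73
c1 = 0.2332

0.2332


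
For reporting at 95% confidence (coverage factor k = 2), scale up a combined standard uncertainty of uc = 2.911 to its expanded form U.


U = k * uc
U = 2 * 2.911
U = 5.8220

5.8220


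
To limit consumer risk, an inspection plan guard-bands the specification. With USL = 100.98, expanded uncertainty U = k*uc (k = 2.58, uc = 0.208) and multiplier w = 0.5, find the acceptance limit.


U = k * uc = 2.58 * 0.208 = 0.53664
guard band g = w * U = 0.5 * 0.53664 = 0.26832
AL = USL - g = 100.98 - 0.26832
AL = 100.7117

100.7117


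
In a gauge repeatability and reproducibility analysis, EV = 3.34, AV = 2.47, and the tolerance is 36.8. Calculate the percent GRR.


GRR = sqrt(EV^2 + AV^2) = sqrt(3.34^2 + 2.47^2) = 4.1540944
%GRR = GRR / tol * 100 = 4.1540944 / 36.8 * 100
%GRR = 11.2883

11.2883


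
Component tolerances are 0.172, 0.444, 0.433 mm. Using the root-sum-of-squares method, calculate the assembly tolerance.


RSS = sqrt(0.172^2 + 0.444^2 + 0.433^2)
= sqrt(0.414209)
= 0.6436

0.6436


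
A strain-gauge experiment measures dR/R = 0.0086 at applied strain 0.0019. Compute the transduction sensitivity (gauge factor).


GF = (dR/R) / epsilon
= 0.0086 / 0.0019
= 4.5263

4.5263


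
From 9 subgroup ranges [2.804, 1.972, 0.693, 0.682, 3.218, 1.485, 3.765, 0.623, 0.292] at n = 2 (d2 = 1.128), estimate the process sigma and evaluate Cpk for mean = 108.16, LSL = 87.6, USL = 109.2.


R_bar = (2.804 + 1.972 + 0.693 + 0.682 + 3.218 + 1.485 + 3.765 + 0.623 + 0.292) / 9 = 1.726
sigma = R_bar / d2 = 1.726 / 1.128 = 1.5301418
Cp = (USL - LSL)/(6*sigma) = (109.2 - 87.6)/(6*1.5301418) = 2.3527
Cpu = (109.2 - 108.16)/(3*1.5301418) = 0.2266
Cpl = (108.16 - 87.6)/(3*1.5301418) = 4.4789
Cpk = min(Cpu, Cpl) = 0.2266

0.2266


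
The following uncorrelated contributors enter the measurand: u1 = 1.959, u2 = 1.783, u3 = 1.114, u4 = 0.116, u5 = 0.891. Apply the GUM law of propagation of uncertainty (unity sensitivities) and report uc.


uc = sqrt(1.959^2 + 1.783^2 + 1.114^2 + 0.116^2 + 0.891^2)
uc = sqrt(9.065103)
uc = 3.0108

3.0108


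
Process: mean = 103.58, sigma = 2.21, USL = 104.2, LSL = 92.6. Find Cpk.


Cpu = (USL - mean) / (3*sigma) = (104.2 - 103.58) / (3*2.21) = 0.0935
Cpl = (mean - LSL) / (3*sigma) = (103.58 - 92.6) / (3*2.21) = 1.6561
Cpk = min(Cpu, Cpl) = 0.0935

0.0935


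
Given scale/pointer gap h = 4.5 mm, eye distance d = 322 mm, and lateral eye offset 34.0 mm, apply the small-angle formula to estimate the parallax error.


error = h * offset / d
= 4.5 * 34.0 / 322
= 0.4752

0.4752


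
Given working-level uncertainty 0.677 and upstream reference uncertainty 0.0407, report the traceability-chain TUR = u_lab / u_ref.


TUR = u_lab / u_ref
= 0.677 / 0.0407
= 16.6339

16.6339


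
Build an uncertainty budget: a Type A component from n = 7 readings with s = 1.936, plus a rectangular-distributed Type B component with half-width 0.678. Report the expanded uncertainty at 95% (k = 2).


u_A = s / sqrt(n) = 1.936 / sqrt(7) = 0.73173922
u_B = half_width / sqrt(3) = 0.678 / sqrt(3) = 0.39144348
uc = sqrt(u_A^2 + u_B^2) = sqrt(0.73173922^2 + 0.39144348^2) = 0.82986161
U = k * uc = 2 * 0.82986161
U = 1.6597

1.6597


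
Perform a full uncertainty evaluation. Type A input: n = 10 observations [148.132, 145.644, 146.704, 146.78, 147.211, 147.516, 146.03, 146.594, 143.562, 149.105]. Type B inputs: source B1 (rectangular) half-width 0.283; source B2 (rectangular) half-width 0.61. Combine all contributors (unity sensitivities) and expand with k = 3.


mean = (148.132 + 145.644 + 146.704 + 146.78 + 147.211 + 147.516 + 146.03 + 146.594 + 143.562 + 149.105) / 10 = 146.7278
s = sqrt(sum((x - mean)^2)/(n-1)) = 1.4975027
u_A = s / sqrt(n) = 1.4975027 / sqrt(10) = 0.47355193
u_B1 = 0.283 / sqrt(3) = 0.16339013
u_B2 = 0.61 / sqrt(3) = 0.35218366
uc = sqrt(0.47355193^2 + 0.16339013^2 + 0.35218366^2) = 0.612357
U = k * uc = 3 * 0.612357
U = 1.8371

1.8371


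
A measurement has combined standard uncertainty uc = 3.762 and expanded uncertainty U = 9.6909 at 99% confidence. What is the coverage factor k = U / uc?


k = U / uc
k = 9.6909 / 3.762
k = 2.576

2.576


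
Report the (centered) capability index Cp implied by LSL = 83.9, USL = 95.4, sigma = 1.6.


Cp = (USL - LSL) / (6 * sigma)
= (95.4 - 83.9) / (6 * 1.6)
= 11.5000 / 9.6000
= 1.1979

1.1979


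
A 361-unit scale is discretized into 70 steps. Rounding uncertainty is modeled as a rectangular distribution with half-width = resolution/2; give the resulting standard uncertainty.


resolution = range / divisions
resolution = 361 / 70 = 5.1571429
u_res = resolution / (2*sqrt(3))
u_res = 5.1571429 / 3.4641016
u_res = 1.4887

1.4887


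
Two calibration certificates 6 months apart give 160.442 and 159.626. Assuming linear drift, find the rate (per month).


rate = (v2 - v1) / months
= (159.626 - 160.442) / 6
= -0.8160 / 6
= -0.1360

-0.1360


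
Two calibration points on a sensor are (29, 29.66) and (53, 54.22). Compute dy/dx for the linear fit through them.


slope = (y2 - y1) / (x2 - x1)
= (54.22 - 29.66) / (53 - 29)
= 24.5600 / 24
= 1.0233

1.0233


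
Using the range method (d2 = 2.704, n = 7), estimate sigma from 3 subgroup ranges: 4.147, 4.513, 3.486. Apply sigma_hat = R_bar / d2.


R_bar = (4.147 + 4.513 + 3.486) / 3
R_bar = 12.146 / 3 = 4.0486667
sigma_hat = R_bar / d2 = 4.0486667 / 2.704 = 1.4973

1.4973


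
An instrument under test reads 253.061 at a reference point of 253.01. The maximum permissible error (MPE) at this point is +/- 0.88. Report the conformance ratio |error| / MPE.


e = indication - reference = 253.061 - 253.01 = 0.0510
|e| = 0.0510
ratio = |e| / MPE = 0.0510 / 0.88
ratio = 0.0580

0.0580


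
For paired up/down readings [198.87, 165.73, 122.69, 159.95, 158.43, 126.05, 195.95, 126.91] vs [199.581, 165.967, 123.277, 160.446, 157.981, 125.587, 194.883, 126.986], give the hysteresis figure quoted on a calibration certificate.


|198.87 - 199.581| = 0.7110
|165.73 - 165.967| = 0.2370
|122.69 - 123.277| = 0.5870
|159.95 - 160.446| = 0.4960
|158.43 - 157.981| = 0.4490
|126.05 - 125.587| = 0.4630
|195.95 - 194.883| = 1.0670
|126.91 - 126.986| = 0.0760
hysteresis = max(diffs) = 1.0670

1.0670


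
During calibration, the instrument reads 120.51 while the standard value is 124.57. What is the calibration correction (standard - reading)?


Correction = standard - reading
= 124.57 - 120.51
= 4.0600

4.0600


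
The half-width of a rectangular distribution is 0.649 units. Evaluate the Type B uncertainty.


u_B = half_width / sqrt(3)
u_B = 0.649 / 1.7320508
u_B = 0.3747

0.3747


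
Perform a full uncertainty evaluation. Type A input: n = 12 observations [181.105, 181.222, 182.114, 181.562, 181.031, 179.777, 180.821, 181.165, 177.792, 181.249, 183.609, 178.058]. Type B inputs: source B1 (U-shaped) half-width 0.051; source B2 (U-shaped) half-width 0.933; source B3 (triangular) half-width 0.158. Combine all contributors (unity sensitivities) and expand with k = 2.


mean = (181.105 + 181.222 + 182.114 + 181.562 + 181.031 + 179.777 + 180.821 + 181.165 + 177.792 + 181.249 + 183.609 + 178.058) / 12 = 180.7920833
s = sqrt(sum((x - mean)^2)/(n-1)) = 1.6087788
u_A = s / sqrt(n) = 1.6087788 / sqrt(12) = 0.46441444
u_B1 = 0.051 / sqrt(2) = 0.036062446
u_B2 = 0.933 / sqrt(2) = 0.65973063
u_B3 = 0.158 / sqrt(6) = 0.06450323
uc = sqrt(0.46441444^2 + 0.036062446^2 + 0.65973063^2 + 0.06450323^2) = 0.8101768
U = k * uc = 2 * 0.8101768
U = 1.6204

1.6204


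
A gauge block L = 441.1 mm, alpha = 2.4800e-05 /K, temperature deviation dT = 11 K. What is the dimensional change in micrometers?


dL = L * alpha * dT
= 441.1 * 2.4800e-05 * 11
= 0.1203321 mm
dL_um = 0.1203321 * 1000 = 120.3321 um

120.3321


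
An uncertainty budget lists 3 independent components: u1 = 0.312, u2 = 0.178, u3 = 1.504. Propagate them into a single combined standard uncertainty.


uc = sqrt(0.312^2 + 0.178^2 + 1.504^2)
uc = sqrt(2.391044)
uc = 1.5463

1.5463


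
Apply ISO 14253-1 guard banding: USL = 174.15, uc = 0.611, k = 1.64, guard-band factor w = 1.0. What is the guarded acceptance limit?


U = k * uc = 1.64 * 0.611 = 1.00204
guard band g = w * U = 1.0 * 1.00204 = 1.00204
AL = USL - g = 174.15 - 1.00204
AL = 173.1480

173.1480


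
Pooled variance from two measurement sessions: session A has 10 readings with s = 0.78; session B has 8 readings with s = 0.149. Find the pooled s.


s_p = sqrt(((n1-1)*s1^2 + (n2-1)*s2^2) / (n1+n2-2))
numerator = (10-1)*0.78^2 + (8-1)*0.149^2 = 5.4756 + 0.155407 = 5.631007
denominator = 10 + 8 - 2 = 16
s_p^2 = 5.631007 / 16 = 0.35193794
s_p = sqrt(0.35193794) = 0.5932

0.5932


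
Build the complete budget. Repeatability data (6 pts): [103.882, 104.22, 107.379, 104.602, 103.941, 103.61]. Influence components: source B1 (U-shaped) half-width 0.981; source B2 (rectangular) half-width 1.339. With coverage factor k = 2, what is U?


mean = (103.882 + 104.22 + 107.379 + 104.602 + 103.941 + 103.61) / 6 = 104.6056667
s = sqrt(sum((x - mean)^2)/(n-1)) = 1.3997826
u_A = s / sqrt(n) = 1.3997826 / sqrt(6) = 0.57145885
u_B1 = 0.981 / sqrt(2) = 0.69367175
u_B2 = 1.339 / sqrt(3) = 0.77307201
uc = sqrt(0.57145885^2 + 0.69367175^2 + 0.77307201^2) = 1.1854898
U = k * uc = 2 * 1.1854898
U = 2.3710

2.3710


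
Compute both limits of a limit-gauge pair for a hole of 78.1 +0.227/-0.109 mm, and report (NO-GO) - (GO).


GO = nominal - lower_tol (smallest hole = maximum material condition)
GO = 78.1 - 0.109 = 77.991
NO-GO = nominal + upper_tol (largest hole = least material condition)
NO-GO = 78.1 + 0.227 = 78.327
spread = NO-GO - GO = 78.327 - 77.991 = 0.3360

0.3360


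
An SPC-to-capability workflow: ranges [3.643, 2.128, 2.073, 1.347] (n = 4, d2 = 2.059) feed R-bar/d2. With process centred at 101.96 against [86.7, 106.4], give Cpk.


R_bar = (3.643 + 2.128 + 2.073 + 1.347) / 4 = 2.29775
sigma = R_bar / d2 = 2.29775 / 2.059 = 1.1159543
Cp = (USL - LSL)/(6*sigma) = (106.4 - 86.7)/(6*1.1159543) = 2.9422
Cpu = (106.4 - 101.96)/(3*1.1159543) = 1.3262
Cpl = (101.96 - 86.7)/(3*1.1159543) = 4.5581
Cpk = min(Cpu, Cpl) = 1.3262

1.3262


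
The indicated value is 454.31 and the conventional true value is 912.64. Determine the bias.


Systematic error = measured - true
= 454.31 - 912.64
= -458.3300

-458.3300


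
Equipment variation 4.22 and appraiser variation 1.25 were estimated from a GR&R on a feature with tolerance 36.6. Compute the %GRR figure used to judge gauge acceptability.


GRR = sqrt(EV^2 + AV^2) = sqrt(4.22^2 + 1.25^2) = 4.4012385
%GRR = GRR / tol * 100 = 4.4012385 / 36.6 * 100
%GRR = 12.0252

12.0252


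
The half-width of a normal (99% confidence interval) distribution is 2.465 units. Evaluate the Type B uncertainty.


u_B = half_width / 2.576
u_B = 2.465 / 2.576
u_B = 0.9569

0.9569


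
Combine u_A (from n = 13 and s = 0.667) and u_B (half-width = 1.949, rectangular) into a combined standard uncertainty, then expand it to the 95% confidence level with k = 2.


u_A = s / sqrt(n) = 0.667 / sqrt(13) = 0.18499252
u_B = half_width / sqrt(3) = 1.949 / sqrt(3) = 1.1252557
uc = sqrt(u_A^2 + u_B^2) = sqrt(0.18499252^2 + 1.1252557^2) = 1.1403607
U = k * uc = 2 * 1.1403607
U = 2.2807

2.2807


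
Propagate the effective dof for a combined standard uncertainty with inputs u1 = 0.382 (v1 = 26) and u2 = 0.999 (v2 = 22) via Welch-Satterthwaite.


uc = sqrt(u1^2 + u2^2) = sqrt(0.382^2 + 0.999^2) = 1.0695443
v_eff = uc^4 / (u1^4/v1 + u2^4/v2)
= 1.0695443^4 / (0.382^4/26 + 0.999^4/22)
= 1.3085644 / 0.046091993
v_eff = 28.3903

28.3903
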